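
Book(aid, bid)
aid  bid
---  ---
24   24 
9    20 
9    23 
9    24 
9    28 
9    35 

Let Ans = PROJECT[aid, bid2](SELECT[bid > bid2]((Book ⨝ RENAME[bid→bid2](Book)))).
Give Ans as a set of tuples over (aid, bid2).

{(9, 20), (9, 23), (9, 24), (9, 28)}

ρ[bid→bid2]: schema becomes (aid, bid2); tuples unchanged.
Natural join on aid: {(24, 24, 24), (9, 20, 20), (9, 20, 23), (9, 20, 24), (9, 20, 28), (9, 20, 35), (9, 23, 20), (9, 23, 23), (9, 23, 24), (9, 23, 28), (9, 23, 35), (9, 24, 20), (9, 24, 23), (9, 24, 24), (9, 24, 28), (9, 24, 35), (9, 28, 20), (9, 28, 23), (9, 28, 24), (9, 28, 28), (9, 28, 35), (9, 35, 20), (9, 35, 23), (9, 35, 24), (9, 35, 28), (9, 35, 35)}
σ[bid > bid2]: keep tuples satisfying bid > bid2 → {(9, 23, 20), (9, 24, 20), (9, 24, 23), (9, 28, 20), (9, 28, 23), (9, 28, 24), (9, 35, 20), (9, 35, 23), (9, 35, 24), (9, 35, 28)}
Keep only column(s) aid, bid2 (6 duplicate(s) eliminated): {(9, 20), (9, 23), (9, 24), (9, 28)}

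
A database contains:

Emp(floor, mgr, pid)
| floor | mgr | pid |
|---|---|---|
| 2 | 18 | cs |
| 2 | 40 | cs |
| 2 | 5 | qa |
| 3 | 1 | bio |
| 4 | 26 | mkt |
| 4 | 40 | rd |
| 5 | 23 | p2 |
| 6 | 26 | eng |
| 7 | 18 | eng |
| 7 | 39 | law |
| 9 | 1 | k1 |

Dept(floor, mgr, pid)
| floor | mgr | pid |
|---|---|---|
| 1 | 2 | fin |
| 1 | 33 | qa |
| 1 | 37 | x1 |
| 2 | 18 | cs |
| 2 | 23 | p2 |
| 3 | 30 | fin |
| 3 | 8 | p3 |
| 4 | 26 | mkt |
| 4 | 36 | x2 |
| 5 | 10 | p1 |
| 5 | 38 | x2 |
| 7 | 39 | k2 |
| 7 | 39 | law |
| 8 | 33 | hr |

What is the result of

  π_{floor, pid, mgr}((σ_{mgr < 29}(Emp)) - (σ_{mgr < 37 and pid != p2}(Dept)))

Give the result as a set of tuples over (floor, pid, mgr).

{(2, qa, 5), (3, bio, 1), (5, p2, 23), (6, eng, 26), (7, eng, 18), (9, k1, 1)}

Selection mgr < 29: {(2, 18, cs), (2, 5, qa), (3, 1, bio), (4, 26, mkt), (5, 23, p2), (6, 26, eng), (7, 18, eng), (9, 1, k1)}
Selection mgr < 37 and pid != p2: {(1, 2, fin), (1, 33, qa), (2, 18, cs), (3, 30, fin), (3, 8, p3), (4, 26, mkt), (4, 36, x2), (5, 10, p1), (8, 33, hr)}
Difference: {(2, 18, cs), (2, 5, qa), (3, 1, bio), (4, 26, mkt), (5, 23, p2), (6, 26, eng), (7, 18, eng), (9, 1, k1)} with {(1, 2, fin), (1, 33, qa), (2, 18, cs), (3, 30, fin), (3, 8, p3), (4, 26, mkt), (4, 36, x2), (5, 10, p1), (8, 33, hr)} → {(2, 5, qa), (3, 1, bio), (5, 23, p2), (6, 26, eng), (7, 18, eng), (9, 1, k1)}
Projecting to floor, pid, mgr: {(2, qa, 5), (3, bio, 1), (5, p2, 23), (6, eng, 26), (7, eng, 18), (9, k1, 1)}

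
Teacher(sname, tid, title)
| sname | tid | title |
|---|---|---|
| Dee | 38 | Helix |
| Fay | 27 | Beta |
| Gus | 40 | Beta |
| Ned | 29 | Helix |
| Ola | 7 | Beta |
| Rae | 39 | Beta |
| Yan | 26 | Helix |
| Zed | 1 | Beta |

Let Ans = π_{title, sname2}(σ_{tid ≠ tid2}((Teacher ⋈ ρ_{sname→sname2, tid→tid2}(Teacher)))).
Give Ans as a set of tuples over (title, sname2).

{(Beta, Fay), (Beta, Gus), (Beta, Ola), (Beta, Rae), (Beta, Zed), (Helix, Dee), (Helix, Ned), (Helix, Yan)}

ρ[sname→sname2, tid→tid2]: schema becomes (sname2, tid2, title); tuples unchanged.
Natural join on title: {(Dee, 38, Helix, Dee, 38), (Dee, 38, Helix, Ned, 29), (Dee, 38, Helix, Yan, 26), (Fay, 27, Beta, Fay, 27), (Fay, 27, Beta, Gus, 40), (Fay, 27, Beta, Ola, 7), (Fay, 27, Beta, Rae, 39), (Fay, 27, Beta, Zed, 1), (Gus, 40, Beta, Fay, 27), (Gus, 40, Beta, Gus, 40), (Gus, 40, Beta, Ola, 7), (Gus, 40, Beta, Rae, 39), (Gus, 40, Beta, Zed, 1), (Ned, 29, Helix, Dee, 38), (Ned, 29, Helix, Ned, 29), (Ned, 29, Helix, Yan, 26), (Ola, 7, Beta, Fay, 27), (Ola, 7, Beta, Gus, 40), (Ola, 7, Beta, Ola, 7), (Ola, 7, Beta, Rae, 39), (Ola, 7, Beta, Zed, 1), (Rae, 39, Beta, Fay, 27), (Rae, 39, Beta, Gus, 40), (Rae, 39, Beta, Ola, 7), (Rae, 39, Beta, Rae, 39), (Rae, 39, Beta, Zed, 1), (Yan, 26, Helix, Dee, 38), (Yan, 26, Helix, Ned, 29), (Yan, 26, Helix, Yan, 26), (Zed, 1, Beta, Fay, 27), (Zed, 1, Beta, Gus, 40), (Zed, 1, Beta, Ola, 7), (Zed, 1, Beta, Rae, 39), (Zed, 1, Beta, Zed, 1)}
Selection tid ≠ tid2: {(Dee, 38, Helix, Ned, 29), (Dee, 38, Helix, Yan, 26), (Fay, 27, Beta, Gus, 40), (Fay, 27, Beta, Ola, 7), (Fay, 27, Beta, Rae, 39), (Fay, 27, Beta, Zed, 1), (Gus, 40, Beta, Fay, 27), (Gus, 40, Beta, Ola, 7), (Gus, 40, Beta, Rae, 39), (Gus, 40, Beta, Zed, 1), (Ned, 29, Helix, Dee, 38), (Ned, 29, Helix, Yan, 26), (Ola, 7, Beta, Fay, 27), (Ola, 7, Beta, Gus, 40), (Ola, 7, Beta, Rae, 39), (Ola, 7, Beta, Zed, 1), (Rae, 39, Beta, Fay, 27), (Rae, 39, Beta, Gus, 40), (Rae, 39, Beta, Ola, 7), (Rae, 39, Beta, Zed, 1), (Yan, 26, Helix, Dee, 38), (Yan, 26, Helix, Ned, 29), (Zed, 1, Beta, Fay, 27), (Zed, 1, Beta, Gus, 40), (Zed, 1, Beta, Ola, 7), (Zed, 1, Beta, Rae, 39)}
π[title, sname2]: project onto (title, sname2) (18 duplicate(s) eliminated) → {(Beta, Fay), (Beta, Gus), (Beta, Ola), (Beta, Rae), (Beta, Zed), (Helix, Dee), (Helix, Ned), (Helix, Yan)}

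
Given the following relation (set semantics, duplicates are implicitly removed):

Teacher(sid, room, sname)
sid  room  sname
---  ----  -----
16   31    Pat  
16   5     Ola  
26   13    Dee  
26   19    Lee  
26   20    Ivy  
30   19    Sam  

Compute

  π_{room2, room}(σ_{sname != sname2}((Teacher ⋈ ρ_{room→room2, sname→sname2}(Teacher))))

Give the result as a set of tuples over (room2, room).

ρ[room→room2, sname→sname2]: schema becomes (sid, room2, sname2); tuples unchanged.
Joining Teacher and ρ_{room→room2, sname→sname2}(Teacher) on sid yields {(16, 31, Pat, 31, Pat), (16, 31, Pat, 5, Ola), (16, 5, Ola, 31, Pat), (16, 5, Ola, 5, Ola), (26, 13, Dee, 13, Dee), (26, 13, Dee, 19, Lee), (26, 13, Dee, 20, Ivy), (26, 19, Lee, 13, Dee), (26, 19, Lee, 19, Lee), (26, 19, Lee, 20, Ivy), (26, 20, Ivy, 13, Dee), (26, 20, Ivy, 19, Lee), (26, 20, Ivy, 20, Ivy), (30, 19, Sam, 19, Sam)}.
Apply σ_{sname != sname2}; surviving tuples: {(16, 31, Pat, 5, Ola), (16, 5, Ola, 31, Pat), (26, 13, Dee, 19, Lee), (26, 13, Dee, 20, Ivy), (26, 19, Lee, 13, Dee), (26, 19, Lee, 20, Ivy), (26, 20, Ivy, 13, Dee), (26, 20, Ivy, 19, Lee)}
Keep only column(s) room2, room: {(13, 19), (13, 20), (19, 13), (19, 20), (20, 13), (20, 19), (31, 5), (5, 31)}

{(13, 19), (13, 20), (19, 13), (19, 20), (20, 13), (20, 19), (31, 5), (5, 31)}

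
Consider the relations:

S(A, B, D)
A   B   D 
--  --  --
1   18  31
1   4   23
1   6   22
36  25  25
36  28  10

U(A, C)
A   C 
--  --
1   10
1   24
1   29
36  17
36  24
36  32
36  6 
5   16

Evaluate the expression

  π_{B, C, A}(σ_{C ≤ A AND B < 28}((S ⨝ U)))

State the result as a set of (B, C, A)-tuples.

{(25, 17, 36), (25, 24, 36), (25, 32, 36), (25, 6, 36)}

Joining S and U on A yields {(1, 18, 31, 10), (1, 18, 31, 24), (1, 18, 31, 29), (1, 4, 23, 10), (1, 4, 23, 24), (1, 4, 23, 29), (1, 6, 22, 10), (1, 6, 22, 24), (1, 6, 22, 29), (36, 25, 25, 17), (36, 25, 25, 24), (36, 25, 25, 32), (36, 25, 25, 6), (36, 28, 10, 17), (36, 28, 10, 24), (36, 28, 10, 32), (36, 28, 10, 6)}.
σ[C ≤ A AND B < 28]: keep tuples satisfying C ≤ A AND B < 28 → {(36, 25, 25, 17), (36, 25, 25, 24), (36, 25, 25, 32), (36, 25, 25, 6)}
Keep only column(s) B, C, A: {(25, 17, 36), (25, 24, 36), (25, 32, 36), (25, 6, 36)}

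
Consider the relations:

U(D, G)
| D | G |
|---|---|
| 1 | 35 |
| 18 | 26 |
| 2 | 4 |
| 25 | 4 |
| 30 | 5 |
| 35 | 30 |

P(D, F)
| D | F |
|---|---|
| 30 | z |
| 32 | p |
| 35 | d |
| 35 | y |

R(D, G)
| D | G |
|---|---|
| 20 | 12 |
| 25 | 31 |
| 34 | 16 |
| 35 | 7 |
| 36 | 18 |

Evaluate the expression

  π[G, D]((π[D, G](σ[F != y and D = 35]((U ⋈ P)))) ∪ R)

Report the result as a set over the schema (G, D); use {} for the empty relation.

{(12, 20), (16, 34), (18, 36), (30, 35), (31, 25), (7, 35)}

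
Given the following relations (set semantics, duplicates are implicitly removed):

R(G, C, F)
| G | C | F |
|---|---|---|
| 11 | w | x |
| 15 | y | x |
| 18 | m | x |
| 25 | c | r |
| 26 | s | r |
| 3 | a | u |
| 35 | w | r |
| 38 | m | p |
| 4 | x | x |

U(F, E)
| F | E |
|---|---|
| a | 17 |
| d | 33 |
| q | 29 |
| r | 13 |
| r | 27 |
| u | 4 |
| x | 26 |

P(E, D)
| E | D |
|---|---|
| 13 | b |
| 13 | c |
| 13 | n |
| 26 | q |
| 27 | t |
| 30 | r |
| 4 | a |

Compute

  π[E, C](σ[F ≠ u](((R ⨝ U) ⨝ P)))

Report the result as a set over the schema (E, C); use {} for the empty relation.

{(13, c), (13, s), (13, w), (26, m), (26, w), (26, x), (26, y), (27, c), (27, s), (27, w)}

R ⋈ U (natural join on F): {(11, w, x, 26), (15, y, x, 26), (18, m, x, 26), (25, c, r, 13), (25, c, r, 27), (26, s, r, 13), (26, s, r, 27), (3, a, u, 4), (35, w, r, 13), (35, w, r, 27), (4, x, x, 26)}
(R ⨝ U) ⋈ P (natural join on E): {(11, w, x, 26, q), (15, y, x, 26, q), (18, m, x, 26, q), (25, c, r, 13, b), (25, c, r, 13, c), (25, c, r, 13, n), (25, c, r, 27, t), (26, s, r, 13, b), (26, s, r, 13, c), (26, s, r, 13, n), (26, s, r, 27, t), (3, a, u, 4, a), (35, w, r, 13, b), (35, w, r, 13, c), (35, w, r, 13, n), (35, w, r, 27, t), (4, x, x, 26, q)}
σ[F ≠ u]: keep tuples satisfying F ≠ u → {(11, w, x, 26, q), (15, y, x, 26, q), (18, m, x, 26, q), (25, c, r, 13, b), (25, c, r, 13, c), (25, c, r, 13, n), (25, c, r, 27, t), (26, s, r, 13, b), (26, s, r, 13, c), (26, s, r, 13, n), (26, s, r, 27, t), (35, w, r, 13, b), (35, w, r, 13, c), (35, w, r, 13, n), (35, w, r, 27, t), (4, x, x, 26, q)}
Keep only column(s) E, C (6 duplicate(s) eliminated): {(13, c), (13, s), (13, w), (26, m), (26, w), (26, x), (26, y), (27, c), (27, s), (27, w)}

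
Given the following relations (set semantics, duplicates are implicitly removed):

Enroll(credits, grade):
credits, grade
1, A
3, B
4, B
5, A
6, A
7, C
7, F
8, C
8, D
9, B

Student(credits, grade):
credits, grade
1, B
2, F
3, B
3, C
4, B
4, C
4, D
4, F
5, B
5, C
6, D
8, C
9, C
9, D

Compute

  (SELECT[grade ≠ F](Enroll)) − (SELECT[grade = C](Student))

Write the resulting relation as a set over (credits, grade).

{(1, A), (3, B), (4, B), (5, A), (6, A), (7, C), (8, D), (9, B)}

Selection grade ≠ F: {(1, A), (3, B), (4, B), (5, A), (6, A), (7, C), (8, C), (8, D), (9, B)}
Selection grade = C: {(3, C), (4, C), (5, C), (8, C), (9, C)}
Difference: {(1, A), (3, B), (4, B), (5, A), (6, A), (7, C), (8, C), (8, D), (9, B)} with {(3, C), (4, C), (5, C), (8, C), (9, C)} → {(1, A), (3, B), (4, B), (5, A), (6, A), (7, C), (8, D), (9, B)}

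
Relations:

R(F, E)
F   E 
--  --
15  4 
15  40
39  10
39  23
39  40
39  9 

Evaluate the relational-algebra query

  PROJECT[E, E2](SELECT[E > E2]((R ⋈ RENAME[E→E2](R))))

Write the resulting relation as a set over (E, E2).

{(10, 9), (23, 10), (23, 9), (40, 10), (40, 23), (40, 4), (40, 9)}

ρ[E→E2]: schema becomes (F, E2); tuples unchanged.
Joining R and RENAME[E→E2](R) on F yields {(15, 4, 4), (15, 4, 40), (15, 40, 4), (15, 40, 40), (39, 10, 10), (39, 10, 23), (39, 10, 40), (39, 10, 9), (39, 23, 10), (39, 23, 23), (39, 23, 40), (39, 23, 9), (39, 40, 10), (39, 40, 23), (39, 40, 40), (39, 40, 9), (39, 9, 10), (39, 9, 23), (39, 9, 40), (39, 9, 9)}.
σ[E > E2]: keep tuples satisfying E > E2 → {(15, 40, 4), (39, 10, 9), (39, 23, 10), (39, 23, 9), (39, 40, 10), (39, 40, 23), (39, 40, 9)}
Keep only column(s) E, E2: {(10, 9), (23, 10), (23, 9), (40, 10), (40, 23), (40, 4), (40, 9)}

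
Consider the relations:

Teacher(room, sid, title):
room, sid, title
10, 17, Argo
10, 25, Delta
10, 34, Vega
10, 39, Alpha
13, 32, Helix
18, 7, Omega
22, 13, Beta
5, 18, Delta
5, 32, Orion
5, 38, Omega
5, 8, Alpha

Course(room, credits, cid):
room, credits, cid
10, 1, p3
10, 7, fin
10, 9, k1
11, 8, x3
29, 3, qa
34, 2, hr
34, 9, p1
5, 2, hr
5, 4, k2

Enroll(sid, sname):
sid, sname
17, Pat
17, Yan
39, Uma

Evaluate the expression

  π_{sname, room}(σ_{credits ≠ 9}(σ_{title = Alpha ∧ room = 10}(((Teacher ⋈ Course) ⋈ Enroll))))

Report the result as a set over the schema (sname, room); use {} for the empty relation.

{(Uma, 10)}

Joining Teacher and Course on room yields {(10, 17, Argo, 1, p3), (10, 17, Argo, 7, fin), (10, 17, Argo, 9, k1), (10, 25, Delta, 1, p3), (10, 25, Delta, 7, fin), (10, 25, Delta, 9, k1), (10, 34, Vega, 1, p3), (10, 34, Vega, 7, fin), (10, 34, Vega, 9, k1), (10, 39, Alpha, 1, p3), (10, 39, Alpha, 7, fin), (10, 39, Alpha, 9, k1), (5, 18, Delta, 2, hr), (5, 18, Delta, 4, k2), (5, 32, Orion, 2, hr), (5, 32, Orion, 4, k2), (5, 38, Omega, 2, hr), (5, 38, Omega, 4, k2), (5, 8, Alpha, 2, hr), (5, 8, Alpha, 4, k2)}.
Joining (Teacher ⋈ Course) and Enroll on sid yields {(10, 17, Argo, 1, p3, Pat), (10, 17, Argo, 1, p3, Yan), (10, 17, Argo, 7, fin, Pat), (10, 17, Argo, 7, fin, Yan), (10, 17, Argo, 9, k1, Pat), (10, 17, Argo, 9, k1, Yan), (10, 39, Alpha, 1, p3, Uma), (10, 39, Alpha, 7, fin, Uma), (10, 39, Alpha, 9, k1, Uma)}.
Selection title = Alpha ∧ room = 10: {(10, 39, Alpha, 1, p3, Uma), (10, 39, Alpha, 7, fin, Uma), (10, 39, Alpha, 9, k1, Uma)}
Selection credits ≠ 9: {(10, 39, Alpha, 1, p3, Uma), (10, 39, Alpha, 7, fin, Uma)}
π_{sname, room} gives {(Uma, 10)} (1 duplicate(s) eliminated).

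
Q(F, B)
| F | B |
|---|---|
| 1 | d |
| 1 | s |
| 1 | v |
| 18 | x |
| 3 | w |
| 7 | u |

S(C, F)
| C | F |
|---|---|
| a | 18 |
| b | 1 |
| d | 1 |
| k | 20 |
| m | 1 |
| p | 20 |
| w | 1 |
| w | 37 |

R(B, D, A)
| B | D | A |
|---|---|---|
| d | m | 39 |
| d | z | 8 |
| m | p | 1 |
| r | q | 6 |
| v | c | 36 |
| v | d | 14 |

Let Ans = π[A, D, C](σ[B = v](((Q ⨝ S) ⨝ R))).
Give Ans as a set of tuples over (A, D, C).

Q ⋈ S (natural join on F): {(1, d, b), (1, d, d), (1, d, m), (1, d, w), (1, s, b), (1, s, d), (1, s, m), (1, s, w), (1, v, b), (1, v, d), (1, v, m), (1, v, w), (18, x, a)}
(Q ⨝ S) ⋈ R (natural join on B): {(1, d, b, m, 39), (1, d, b, z, 8), (1, d, d, m, 39), (1, d, d, z, 8), (1, d, m, m, 39), (1, d, m, z, 8), (1, d, w, m, 39), (1, d, w, z, 8), (1, v, b, c, 36), (1, v, b, d, 14), (1, v, d, c, 36), (1, v, d, d, 14), (1, v, m, c, 36), (1, v, m, d, 14), (1, v, w, c, 36), (1, v, w, d, 14)}
Selection B = v: {(1, v, b, c, 36), (1, v, b, d, 14), (1, v, d, c, 36), (1, v, d, d, 14), (1, v, m, c, 36), (1, v, m, d, 14), (1, v, w, c, 36), (1, v, w, d, 14)}
Keep only column(s) A, D, C: {(14, d, b), (14, d, d), (14, d, m), (14, d, w), (36, c, b), (36, c, d), (36, c, m), (36, c, w)}

{(14, d, b), (14, d, d), (14, d, m), (14, d, w), (36, c, b), (36, c, d), (36, c, m), (36, c, w)}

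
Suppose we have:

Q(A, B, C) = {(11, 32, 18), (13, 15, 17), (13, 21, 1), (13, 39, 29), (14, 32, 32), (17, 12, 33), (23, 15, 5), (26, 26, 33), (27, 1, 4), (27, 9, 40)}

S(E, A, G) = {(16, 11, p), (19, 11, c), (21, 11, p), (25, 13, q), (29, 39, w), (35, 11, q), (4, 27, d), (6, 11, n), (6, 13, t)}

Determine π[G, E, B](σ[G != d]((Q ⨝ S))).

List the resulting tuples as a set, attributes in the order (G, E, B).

Joining Q and S on A yields {(11, 32, 18, 16, p), (11, 32, 18, 19, c), (11, 32, 18, 21, p), (11, 32, 18, 35, q), (11, 32, 18, 6, n), (13, 15, 17, 25, q), (13, 15, 17, 6, t), (13, 21, 1, 25, q), (13, 21, 1, 6, t), (13, 39, 29, 25, q), (13, 39, 29, 6, t), (27, 1, 4, 4, d), (27, 9, 40, 4, d)}.
Selection G != d: {(11, 32, 18, 16, p), (11, 32, 18, 19, c), (11, 32, 18, 21, p), (11, 32, 18, 35, q), (11, 32, 18, 6, n), (13, 15, 17, 25, q), (13, 15, 17, 6, t), (13, 21, 1, 25, q), (13, 21, 1, 6, t), (13, 39, 29, 25, q), (13, 39, 29, 6, t)}
π[G, E, B]: project onto (G, E, B) → {(c, 19, 32), (n, 6, 32), (p, 16, 32), (p, 21, 32), (q, 25, 15), (q, 25, 21), (q, 25, 39), (q, 35, 32), (t, 6, 15), (t, 6, 21), (t, 6, 39)}

{(c, 19, 32), (n, 6, 32), (p, 16, 32), (p, 21, 32), (q, 25, 15), (q, 25, 21), (q, 25, 39), (q, 35, 32), (t, 6, 15), (t, 6, 21), (t, 6, 39)}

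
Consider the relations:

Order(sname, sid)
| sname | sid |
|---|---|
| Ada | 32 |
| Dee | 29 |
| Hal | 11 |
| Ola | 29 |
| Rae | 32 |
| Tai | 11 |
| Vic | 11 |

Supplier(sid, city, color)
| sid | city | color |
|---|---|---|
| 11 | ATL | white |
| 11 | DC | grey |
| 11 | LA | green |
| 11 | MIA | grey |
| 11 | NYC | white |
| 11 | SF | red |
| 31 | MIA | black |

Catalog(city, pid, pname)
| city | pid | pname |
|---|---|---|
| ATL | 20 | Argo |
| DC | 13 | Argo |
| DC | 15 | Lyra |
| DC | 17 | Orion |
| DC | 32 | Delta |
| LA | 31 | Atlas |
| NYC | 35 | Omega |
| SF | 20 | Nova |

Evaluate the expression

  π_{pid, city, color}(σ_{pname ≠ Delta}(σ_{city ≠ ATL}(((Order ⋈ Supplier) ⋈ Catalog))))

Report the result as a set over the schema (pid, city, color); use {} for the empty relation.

{(13, DC, grey), (15, DC, grey), (17, DC, grey), (20, SF, red), (31, LA, green), (35, NYC, white)}

Order ⋈ Supplier (natural join on sid): {(Hal, 11, ATL, white), (Hal, 11, DC, grey), (Hal, 11, LA, green), (Hal, 11, MIA, grey), (Hal, 11, NYC, white), (Hal, 11, SF, red), (Tai, 11, ATL, white), (Tai, 11, DC, grey), (Tai, 11, LA, green), (Tai, 11, MIA, grey), (Tai, 11, NYC, white), (Tai, 11, SF, red), (Vic, 11, ATL, white), (Vic, 11, DC, grey), (Vic, 11, LA, green), (Vic, 11, MIA, grey), (Vic, 11, NYC, white), (Vic, 11, SF, red)}
(Order ⋈ Supplier) ⋈ Catalog (natural join on city): {(Hal, 11, ATL, white, 20, Argo), (Hal, 11, DC, grey, 13, Argo), (Hal, 11, DC, grey, 15, Lyra), (Hal, 11, DC, grey, 17, Orion), (Hal, 11, DC, grey, 32, Delta), (Hal, 11, LA, green, 31, Atlas), (Hal, 11, NYC, white, 35, Omega), (Hal, 11, SF, red, 20, Nova), (Tai, 11, ATL, white, 20, Argo), (Tai, 11, DC, grey, 13, Argo), (Tai, 11, DC, grey, 15, Lyra), (Tai, 11, DC, grey, 17, Orion), (Tai, 11, DC, grey, 32, Delta), (Tai, 11, LA, green, 31, Atlas), (Tai, 11, NYC, white, 35, Omega), (Tai, 11, SF, red, 20, Nova), (Vic, 11, ATL, white, 20, Argo), (Vic, 11, DC, grey, 13, Argo), (Vic, 11, DC, grey, 15, Lyra), (Vic, 11, DC, grey, 17, Orion), (Vic, 11, DC, grey, 32, Delta), (Vic, 11, LA, green, 31, Atlas), (Vic, 11, NYC, white, 35, Omega), (Vic, 11, SF, red, 20, Nova)}
σ[city ≠ ATL]: keep tuples satisfying city ≠ ATL → {(Hal, 11, DC, grey, 13, Argo), (Hal, 11, DC, grey, 15, Lyra), (Hal, 11, DC, grey, 17, Orion), (Hal, 11, DC, grey, 32, Delta), (Hal, 11, LA, green, 31, Atlas), (Hal, 11, NYC, white, 35, Omega), (Hal, 11, SF, red, 20, Nova), (Tai, 11, DC, grey, 13, Argo), (Tai, 11, DC, grey, 15, Lyra), (Tai, 11, DC, grey, 17, Orion), (Tai, 11, DC, grey, 32, Delta), (Tai, 11, LA, green, 31, Atlas), (Tai, 11, NYC, white, 35, Omega), (Tai, 11, SF, red, 20, Nova), (Vic, 11, DC, grey, 13, Argo), (Vic, 11, DC, grey, 15, Lyra), (Vic, 11, DC, grey, 17, Orion), (Vic, 11, DC, grey, 32, Delta), (Vic, 11, LA, green, 31, Atlas), (Vic, 11, NYC, white, 35, Omega), (Vic, 11, SF, red, 20, Nova)}
σ[pname ≠ Delta]: keep tuples satisfying pname ≠ Delta → {(Hal, 11, DC, grey, 13, Argo), (Hal, 11, DC, grey, 15, Lyra), (Hal, 11, DC, grey, 17, Orion), (Hal, 11, LA, green, 31, Atlas), (Hal, 11, NYC, white, 35, Omega), (Hal, 11, SF, red, 20, Nova), (Tai, 11, DC, grey, 13, Argo), (Tai, 11, DC, grey, 15, Lyra), (Tai, 11, DC, grey, 17, Orion), (Tai, 11, LA, green, 31, Atlas), (Tai, 11, NYC, white, 35, Omega), (Tai, 11, SF, red, 20, Nova), (Vic, 11, DC, grey, 13, Argo), (Vic, 11, DC, grey, 15, Lyra), (Vic, 11, DC, grey, 17, Orion), (Vic, 11, LA, green, 31, Atlas), (Vic, 11, NYC, white, 35, Omega), (Vic, 11, SF, red, 20, Nova)}
π_{pid, city, color} gives {(13, DC, grey), (15, DC, grey), (17, DC, grey), (20, SF, red), (31, LA, green), (35, NYC, white)} (12 duplicate(s) eliminated).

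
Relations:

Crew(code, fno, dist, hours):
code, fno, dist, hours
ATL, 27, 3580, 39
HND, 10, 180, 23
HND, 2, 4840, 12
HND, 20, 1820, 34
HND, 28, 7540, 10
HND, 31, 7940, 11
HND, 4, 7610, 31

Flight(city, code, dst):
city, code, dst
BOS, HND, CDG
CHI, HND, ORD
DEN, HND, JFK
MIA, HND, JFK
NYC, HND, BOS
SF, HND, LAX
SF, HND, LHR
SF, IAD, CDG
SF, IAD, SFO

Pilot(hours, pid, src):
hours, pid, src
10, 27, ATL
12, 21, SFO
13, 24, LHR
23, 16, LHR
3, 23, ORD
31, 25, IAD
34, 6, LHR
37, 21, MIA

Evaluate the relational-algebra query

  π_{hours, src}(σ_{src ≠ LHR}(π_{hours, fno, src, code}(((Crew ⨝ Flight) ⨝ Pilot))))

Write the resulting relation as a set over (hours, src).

Joining Crew and Flight on code yields {(HND, 10, 180, 23, BOS, CDG), (HND, 10, 180, 23, CHI, ORD), (HND, 10, 180, 23, DEN, JFK), (HND, 10, 180, 23, MIA, JFK), (HND, 10, 180, 23, NYC, BOS), (HND, 10, 180, 23, SF, LAX), (HND, 10, 180, 23, SF, LHR), (HND, 2, 4840, 12, BOS, CDG), (HND, 2, 4840, 12, CHI, ORD), (HND, 2, 4840, 12, DEN, JFK), (HND, 2, 4840, 12, MIA, JFK), (HND, 2, 4840, 12, NYC, BOS), (HND, 2, 4840, 12, SF, LAX), (HND, 2, 4840, 12, SF, LHR), (HND, 20, 1820, 34, BOS, CDG), (HND, 20, 1820, 34, CHI, ORD), (HND, 20, 1820, 34, DEN, JFK), (HND, 20, 1820, 34, MIA, JFK), (HND, 20, 1820, 34, NYC, BOS), (HND, 20, 1820, 34, SF, LAX), (HND, 20, 1820, 34, SF, LHR), (HND, 28, 7540, 10, BOS, CDG), (HND, 28, 7540, 10, CHI, ORD), (HND, 28, 7540, 10, DEN, JFK), (HND, 28, 7540, 10, MIA, JFK), (HND, 28, 7540, 10, NYC, BOS), (HND, 28, 7540, 10, SF, LAX), (HND, 28, 7540, 10, SF, LHR), (HND, 31, 7940, 11, BOS, CDG), (HND, 31, 7940, 11, CHI, ORD), (HND, 31, 7940, 11, DEN, JFK), (HND, 31, 7940, 11, MIA, JFK), (HND, 31, 7940, 11, NYC, BOS), (HND, 31, 7940, 11, SF, LAX), (HND, 31, 7940, 11, SF, LHR), (HND, 4, 7610, 31, BOS, CDG), (HND, 4, 7610, 31, CHI, ORD), (HND, 4, 7610, 31, DEN, JFK), (HND, 4, 7610, 31, MIA, JFK), (HND, 4, 7610, 31, NYC, BOS), (HND, 4, 7610, 31, SF, LAX), (HND, 4, 7610, 31, SF, LHR)}.
Joining (Crew ⨝ Flight) and Pilot on hours yields {(HND, 10, 180, 23, BOS, CDG, 16, LHR), (HND, 10, 180, 23, CHI, ORD, 16, LHR), (HND, 10, 180, 23, DEN, JFK, 16, LHR), (HND, 10, 180, 23, MIA, JFK, 16, LHR), (HND, 10, 180, 23, NYC, BOS, 16, LHR), (HND, 10, 180, 23, SF, LAX, 16, LHR), (HND, 10, 180, 23, SF, LHR, 16, LHR), (HND, 2, 4840, 12, BOS, CDG, 21, SFO), (HND, 2, 4840, 12, CHI, ORD, 21, SFO), (HND, 2, 4840, 12, DEN, JFK, 21, SFO), (HND, 2, 4840, 12, MIA, JFK, 21, SFO), (HND, 2, 4840, 12, NYC, BOS, 21, SFO), (HND, 2, 4840, 12, SF, LAX, 21, SFO), (HND, 2, 4840, 12, SF, LHR, 21, SFO), (HND, 20, 1820, 34, BOS, CDG, 6, LHR), (HND, 20, 1820, 34, CHI, ORD, 6, LHR), (HND, 20, 1820, 34, DEN, JFK, 6, LHR), (HND, 20, 1820, 34, MIA, JFK, 6, LHR), (HND, 20, 1820, 34, NYC, BOS, 6, LHR), (HND, 20, 1820, 34, SF, LAX, 6, LHR), (HND, 20, 1820, 34, SF, LHR, 6, LHR), (HND, 28, 7540, 10, BOS, CDG, 27, ATL), (HND, 28, 7540, 10, CHI, ORD, 27, ATL), (HND, 28, 7540, 10, DEN, JFK, 27, ATL), (HND, 28, 7540, 10, MIA, JFK, 27, ATL), (HND, 28, 7540, 10, NYC, BOS, 27, ATL), (HND, 28, 7540, 10, SF, LAX, 27, ATL), (HND, 28, 7540, 10, SF, LHR, 27, ATL), (HND, 4, 7610, 31, BOS, CDG, 25, IAD), (HND, 4, 7610, 31, CHI, ORD, 25, IAD), (HND, 4, 7610, 31, DEN, JFK, 25, IAD), (HND, 4, 7610, 31, MIA, JFK, 25, IAD), (HND, 4, 7610, 31, NYC, BOS, 25, IAD), (HND, 4, 7610, 31, SF, LAX, 25, IAD), (HND, 4, 7610, 31, SF, LHR, 25, IAD)}.
Keep only column(s) hours, fno, src, code (30 duplicate(s) eliminated): {(10, 28, ATL, HND), (12, 2, SFO, HND), (23, 10, LHR, HND), (31, 4, IAD, HND), (34, 20, LHR, HND)}
σ[src ≠ LHR]: keep tuples satisfying src ≠ LHR → {(10, 28, ATL, HND), (12, 2, SFO, HND), (31, 4, IAD, HND)}
Keep only column(s) hours, src: {(10, ATL), (12, SFO), (31, IAD)}

{(10, ATL), (12, SFO), (31, IAD)}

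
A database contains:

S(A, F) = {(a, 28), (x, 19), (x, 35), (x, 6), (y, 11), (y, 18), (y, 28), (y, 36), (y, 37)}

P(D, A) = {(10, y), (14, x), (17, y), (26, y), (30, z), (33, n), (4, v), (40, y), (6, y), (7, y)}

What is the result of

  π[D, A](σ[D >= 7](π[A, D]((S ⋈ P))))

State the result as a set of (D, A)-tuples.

{(10, y), (14, x), (17, y), (26, y), (40, y), (7, y)}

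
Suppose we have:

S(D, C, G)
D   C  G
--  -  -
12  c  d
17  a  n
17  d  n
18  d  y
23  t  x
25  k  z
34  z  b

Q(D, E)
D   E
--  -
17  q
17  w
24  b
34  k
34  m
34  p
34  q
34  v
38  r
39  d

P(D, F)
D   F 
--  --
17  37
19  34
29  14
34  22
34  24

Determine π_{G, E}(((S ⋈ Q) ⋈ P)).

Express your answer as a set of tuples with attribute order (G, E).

Natural join on D: {(17, a, n, q), (17, a, n, w), (17, d, n, q), (17, d, n, w), (34, z, b, k), (34, z, b, m), (34, z, b, p), (34, z, b, q), (34, z, b, v)}
Natural join on D: {(17, a, n, q, 37), (17, a, n, w, 37), (17, d, n, q, 37), (17, d, n, w, 37), (34, z, b, k, 22), (34, z, b, k, 24), (34, z, b, m, 22), (34, z, b, m, 24), (34, z, b, p, 22), (34, z, b, p, 24), (34, z, b, q, 22), (34, z, b, q, 24), (34, z, b, v, 22), (34, z, b, v, 24)}
Keep only column(s) G, E (7 duplicate(s) eliminated): {(b, k), (b, m), (b, p), (b, q), (b, v), (n, q), (n, w)}

{(b, k), (b, m), (b, p), (b, q), (b, v), (n, q), (n, w)}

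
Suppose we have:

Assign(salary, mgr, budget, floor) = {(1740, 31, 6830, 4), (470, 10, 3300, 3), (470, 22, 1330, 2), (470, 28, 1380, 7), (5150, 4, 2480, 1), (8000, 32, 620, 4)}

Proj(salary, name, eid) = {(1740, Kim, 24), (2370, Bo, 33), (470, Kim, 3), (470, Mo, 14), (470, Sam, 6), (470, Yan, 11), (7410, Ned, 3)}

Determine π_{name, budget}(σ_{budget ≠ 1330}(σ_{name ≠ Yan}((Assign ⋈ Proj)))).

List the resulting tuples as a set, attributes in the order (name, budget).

{(Kim, 1380), (Kim, 3300), (Kim, 6830), (Mo, 1380), (Mo, 3300), (Sam, 1380), (Sam, 3300)}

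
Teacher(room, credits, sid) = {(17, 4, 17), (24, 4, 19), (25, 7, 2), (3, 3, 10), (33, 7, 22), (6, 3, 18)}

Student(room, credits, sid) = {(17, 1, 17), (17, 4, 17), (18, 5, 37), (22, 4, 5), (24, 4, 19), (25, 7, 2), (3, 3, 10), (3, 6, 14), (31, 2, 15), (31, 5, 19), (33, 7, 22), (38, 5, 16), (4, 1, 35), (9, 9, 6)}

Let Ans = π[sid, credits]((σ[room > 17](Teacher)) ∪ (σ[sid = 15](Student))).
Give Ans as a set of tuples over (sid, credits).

σ[room > 17]: keep tuples satisfying room > 17 → {(24, 4, 19), (25, 7, 2), (33, 7, 22)}
σ[sid = 15]: keep tuples satisfying sid = 15 → {(31, 2, 15)}
Union: {(24, 4, 19), (25, 7, 2), (33, 7, 22)} with {(31, 2, 15)} → {(24, 4, 19), (25, 7, 2), (31, 2, 15), (33, 7, 22)}
Projecting to sid, credits: {(15, 2), (19, 4), (2, 7), (22, 7)}

{(15, 2), (19, 4), (2, 7), (22, 7)}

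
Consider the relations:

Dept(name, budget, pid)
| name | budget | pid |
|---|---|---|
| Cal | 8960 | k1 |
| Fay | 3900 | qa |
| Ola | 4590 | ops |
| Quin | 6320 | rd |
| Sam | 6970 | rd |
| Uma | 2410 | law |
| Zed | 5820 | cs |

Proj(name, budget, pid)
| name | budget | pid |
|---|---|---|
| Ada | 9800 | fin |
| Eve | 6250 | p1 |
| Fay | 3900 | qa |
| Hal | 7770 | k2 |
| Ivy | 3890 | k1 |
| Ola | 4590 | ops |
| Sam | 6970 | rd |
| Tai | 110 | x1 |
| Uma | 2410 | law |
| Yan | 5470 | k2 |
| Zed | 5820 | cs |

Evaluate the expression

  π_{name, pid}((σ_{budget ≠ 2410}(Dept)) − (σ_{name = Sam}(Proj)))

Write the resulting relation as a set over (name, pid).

{(Cal, k1), (Fay, qa), (Ola, ops), (Quin, rd), (Zed, cs)}

Apply σ_{budget ≠ 2410}; surviving tuples: {(Cal, 8960, k1), (Fay, 3900, qa), (Ola, 4590, ops), (Quin, 6320, rd), (Sam, 6970, rd), (Zed, 5820, cs)}
Apply σ_{name = Sam}; surviving tuples: {(Sam, 6970, rd)}
Difference: {(Cal, 8960, k1), (Fay, 3900, qa), (Ola, 4590, ops), (Quin, 6320, rd), (Sam, 6970, rd), (Zed, 5820, cs)} with {(Sam, 6970, rd)} → {(Cal, 8960, k1), (Fay, 3900, qa), (Ola, 4590, ops), (Quin, 6320, rd), (Zed, 5820, cs)}
π_{name, pid} gives {(Cal, k1), (Fay, qa), (Ola, ops), (Quin, rd), (Zed, cs)}.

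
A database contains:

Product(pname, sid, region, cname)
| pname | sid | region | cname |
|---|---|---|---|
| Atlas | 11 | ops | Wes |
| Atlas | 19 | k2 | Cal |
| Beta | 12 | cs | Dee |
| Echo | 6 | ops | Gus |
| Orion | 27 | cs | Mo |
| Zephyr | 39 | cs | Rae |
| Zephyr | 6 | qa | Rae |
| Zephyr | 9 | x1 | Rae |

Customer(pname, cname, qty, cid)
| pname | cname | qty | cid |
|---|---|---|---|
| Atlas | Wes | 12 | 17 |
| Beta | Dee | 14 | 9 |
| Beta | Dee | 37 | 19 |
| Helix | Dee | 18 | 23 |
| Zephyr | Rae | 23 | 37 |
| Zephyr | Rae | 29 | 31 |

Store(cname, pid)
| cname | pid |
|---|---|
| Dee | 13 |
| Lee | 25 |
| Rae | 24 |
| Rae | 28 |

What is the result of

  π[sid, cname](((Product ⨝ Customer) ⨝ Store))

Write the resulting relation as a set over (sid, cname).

Joining Product and Customer on pname, cname yields {(Atlas, 11, ops, Wes, 12, 17), (Beta, 12, cs, Dee, 14, 9), (Beta, 12, cs, Dee, 37, 19), (Zephyr, 39, cs, Rae, 23, 37), (Zephyr, 39, cs, Rae, 29, 31), (Zephyr, 6, qa, Rae, 23, 37), (Zephyr, 6, qa, Rae, 29, 31), (Zephyr, 9, x1, Rae, 23, 37), (Zephyr, 9, x1, Rae, 29, 31)}.
Joining (Product ⨝ Customer) and Store on cname yields {(Beta, 12, cs, Dee, 14, 9, 13), (Beta, 12, cs, Dee, 37, 19, 13), (Zephyr, 39, cs, Rae, 23, 37, 24), (Zephyr, 39, cs, Rae, 23, 37, 28), (Zephyr, 39, cs, Rae, 29, 31, 24), (Zephyr, 39, cs, Rae, 29, 31, 28), (Zephyr, 6, qa, Rae, 23, 37, 24), (Zephyr, 6, qa, Rae, 23, 37, 28), (Zephyr, 6, qa, Rae, 29, 31, 24), (Zephyr, 6, qa, Rae, 29, 31, 28), (Zephyr, 9, x1, Rae, 23, 37, 24), (Zephyr, 9, x1, Rae, 23, 37, 28), (Zephyr, 9, x1, Rae, 29, 31, 24), (Zephyr, 9, x1, Rae, 29, 31, 28)}.
Projecting to sid, cname (10 duplicate(s) eliminated): {(12, Dee), (39, Rae), (6, Rae), (9, Rae)}

{(12, Dee), (39, Rae), (6, Rae), (9, Rae)}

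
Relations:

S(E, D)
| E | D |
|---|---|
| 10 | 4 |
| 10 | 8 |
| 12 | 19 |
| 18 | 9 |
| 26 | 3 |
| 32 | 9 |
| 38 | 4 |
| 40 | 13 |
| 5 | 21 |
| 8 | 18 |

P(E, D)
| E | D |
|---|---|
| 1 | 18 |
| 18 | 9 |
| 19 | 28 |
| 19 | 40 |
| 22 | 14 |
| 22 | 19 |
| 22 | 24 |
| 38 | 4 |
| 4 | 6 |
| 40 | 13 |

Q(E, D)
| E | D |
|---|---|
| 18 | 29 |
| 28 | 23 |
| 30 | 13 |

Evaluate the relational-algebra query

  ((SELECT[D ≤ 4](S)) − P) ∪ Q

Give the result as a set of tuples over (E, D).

Apply σ_{D ≤ 4}; surviving tuples: {(10, 4), (26, 3), (38, 4)}
Set difference of the two operands is {(10, 4), (26, 3)}.
Set union of the two operands is {(10, 4), (18, 29), (26, 3), (28, 23), (30, 13)}.

{(10, 4), (18, 29), (26, 3), (28, 23), (30, 13)}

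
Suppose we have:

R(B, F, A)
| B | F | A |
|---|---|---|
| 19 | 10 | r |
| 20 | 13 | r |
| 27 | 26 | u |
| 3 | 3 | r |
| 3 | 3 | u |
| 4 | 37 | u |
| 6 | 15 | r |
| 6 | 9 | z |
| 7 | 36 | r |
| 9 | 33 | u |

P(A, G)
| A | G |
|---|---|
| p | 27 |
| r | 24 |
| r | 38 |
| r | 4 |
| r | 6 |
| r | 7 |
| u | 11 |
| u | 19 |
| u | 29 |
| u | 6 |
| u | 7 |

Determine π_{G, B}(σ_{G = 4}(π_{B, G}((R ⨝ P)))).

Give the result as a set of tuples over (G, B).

Joining R and P on A yields {(19, 10, r, 24), (19, 10, r, 38), (19, 10, r, 4), (19, 10, r, 6), (19, 10, r, 7), (20, 13, r, 24), (20, 13, r, 38), (20, 13, r, 4), (20, 13, r, 6), (20, 13, r, 7), (27, 26, u, 11), (27, 26, u, 19), (27, 26, u, 29), (27, 26, u, 6), (27, 26, u, 7), (3, 3, r, 24), (3, 3, r, 38), (3, 3, r, 4), (3, 3, r, 6), (3, 3, r, 7), (3, 3, u, 11), (3, 3, u, 19), (3, 3, u, 29), (3, 3, u, 6), (3, 3, u, 7), (4, 37, u, 11), (4, 37, u, 19), (4, 37, u, 29), (4, 37, u, 6), (4, 37, u, 7), (6, 15, r, 24), (6, 15, r, 38), (6, 15, r, 4), (6, 15, r, 6), (6, 15, r, 7), (7, 36, r, 24), (7, 36, r, 38), (7, 36, r, 4), (7, 36, r, 6), (7, 36, r, 7), (9, 33, u, 11), (9, 33, u, 19), (9, 33, u, 29), (9, 33, u, 6), (9, 33, u, 7)}.
Keep only column(s) B, G (2 duplicate(s) eliminated): {(19, 24), (19, 38), (19, 4), (19, 6), (19, 7), (20, 24), (20, 38), (20, 4), (20, 6), (20, 7), (27, 11), (27, 19), (27, 29), (27, 6), (27, 7), (3, 11), (3, 19), (3, 24), (3, 29), (3, 38), (3, 4), (3, 6), (3, 7), (4, 11), (4, 19), (4, 29), (4, 6), (4, 7), (6, 24), (6, 38), (6, 4), (6, 6), (6, 7), (7, 24), (7, 38), (7, 4), (7, 6), (7, 7), (9, 11), (9, 19), (9, 29), (9, 6), (9, 7)}
Apply σ_{G = 4}; surviving tuples: {(19, 4), (20, 4), (3, 4), (6, 4), (7, 4)}
Keep only column(s) G, B: {(4, 19), (4, 20), (4, 3), (4, 6), (4, 7)}

{(4, 19), (4, 20), (4, 3), (4, 6), (4, 7)}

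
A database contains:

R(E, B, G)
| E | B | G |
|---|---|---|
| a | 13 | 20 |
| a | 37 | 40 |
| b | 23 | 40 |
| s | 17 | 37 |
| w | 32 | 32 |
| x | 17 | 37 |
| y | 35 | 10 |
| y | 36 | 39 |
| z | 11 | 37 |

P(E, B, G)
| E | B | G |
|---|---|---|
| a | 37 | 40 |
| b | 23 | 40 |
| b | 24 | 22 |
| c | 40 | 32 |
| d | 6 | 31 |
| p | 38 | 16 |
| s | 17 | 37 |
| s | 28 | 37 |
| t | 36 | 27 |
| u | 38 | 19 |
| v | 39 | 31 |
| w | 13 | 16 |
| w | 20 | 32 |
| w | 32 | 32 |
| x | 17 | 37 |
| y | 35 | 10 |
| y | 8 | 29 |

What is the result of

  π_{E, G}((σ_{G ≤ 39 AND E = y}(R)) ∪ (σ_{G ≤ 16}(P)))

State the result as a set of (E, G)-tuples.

{(p, 16), (w, 16), (y, 10), (y, 39)}

Filtering on G ≤ 39 AND E = y leaves {(y, 35, 10), (y, 36, 39)}.
Filtering on G ≤ 16 leaves {(p, 38, 16), (w, 13, 16), (y, 35, 10)}.
Taking the union: {(p, 38, 16), (w, 13, 16), (y, 35, 10), (y, 36, 39)}
π_{E, G} gives {(p, 16), (w, 16), (y, 10), (y, 39)}.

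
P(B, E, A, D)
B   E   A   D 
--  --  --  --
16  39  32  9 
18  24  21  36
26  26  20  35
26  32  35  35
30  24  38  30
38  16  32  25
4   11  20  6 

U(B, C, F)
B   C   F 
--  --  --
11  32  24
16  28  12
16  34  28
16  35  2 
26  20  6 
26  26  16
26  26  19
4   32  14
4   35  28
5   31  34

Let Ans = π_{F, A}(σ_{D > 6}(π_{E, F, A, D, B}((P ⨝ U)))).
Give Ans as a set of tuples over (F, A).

{(12, 32), (16, 20), (16, 35), (19, 20), (19, 35), (2, 32), (28, 32), (6, 20), (6, 35)}

P ⋈ U (natural join on B): {(16, 39, 32, 9, 28, 12), (16, 39, 32, 9, 34, 28), (16, 39, 32, 9, 35, 2), (26, 26, 20, 35, 20, 6), (26, 26, 20, 35, 26, 16), (26, 26, 20, 35, 26, 19), (26, 32, 35, 35, 20, 6), (26, 32, 35, 35, 26, 16), (26, 32, 35, 35, 26, 19), (4, 11, 20, 6, 32, 14), (4, 11, 20, 6, 35, 28)}
Keep only column(s) E, F, A, D, B: {(11, 14, 20, 6, 4), (11, 28, 20, 6, 4), (26, 16, 20, 35, 26), (26, 19, 20, 35, 26), (26, 6, 20, 35, 26), (32, 16, 35, 35, 26), (32, 19, 35, 35, 26), (32, 6, 35, 35, 26), (39, 12, 32, 9, 16), (39, 2, 32, 9, 16), (39, 28, 32, 9, 16)}
Filtering on D > 6 leaves {(26, 16, 20, 35, 26), (26, 19, 20, 35, 26), (26, 6, 20, 35, 26), (32, 16, 35, 35, 26), (32, 19, 35, 35, 26), (32, 6, 35, 35, 26), (39, 12, 32, 9, 16), (39, 2, 32, 9, 16), (39, 28, 32, 9, 16)}.
Keep only column(s) F, A: {(12, 32), (16, 20), (16, 35), (19, 20), (19, 35), (2, 32), (28, 32), (6, 20), (6, 35)}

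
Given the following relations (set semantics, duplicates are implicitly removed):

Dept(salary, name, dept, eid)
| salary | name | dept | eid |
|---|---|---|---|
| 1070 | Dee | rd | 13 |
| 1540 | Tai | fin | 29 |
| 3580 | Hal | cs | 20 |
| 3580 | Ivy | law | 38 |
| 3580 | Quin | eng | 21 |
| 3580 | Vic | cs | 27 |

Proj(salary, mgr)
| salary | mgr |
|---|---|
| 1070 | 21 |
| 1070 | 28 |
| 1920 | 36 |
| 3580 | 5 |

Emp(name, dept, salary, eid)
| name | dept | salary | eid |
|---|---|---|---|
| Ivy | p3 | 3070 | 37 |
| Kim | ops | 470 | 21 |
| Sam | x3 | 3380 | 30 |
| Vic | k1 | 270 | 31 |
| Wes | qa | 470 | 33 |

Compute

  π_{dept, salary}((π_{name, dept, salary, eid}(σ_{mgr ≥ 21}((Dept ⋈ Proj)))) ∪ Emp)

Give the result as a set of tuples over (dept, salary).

{(k1, 270), (ops, 470), (p3, 3070), (qa, 470), (rd, 1070), (x3, 3380)}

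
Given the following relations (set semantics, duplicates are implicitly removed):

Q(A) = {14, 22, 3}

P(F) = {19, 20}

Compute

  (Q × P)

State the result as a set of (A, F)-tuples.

{(14, 19), (14, 20), (22, 19), (22, 20), (3, 19), (3, 20)}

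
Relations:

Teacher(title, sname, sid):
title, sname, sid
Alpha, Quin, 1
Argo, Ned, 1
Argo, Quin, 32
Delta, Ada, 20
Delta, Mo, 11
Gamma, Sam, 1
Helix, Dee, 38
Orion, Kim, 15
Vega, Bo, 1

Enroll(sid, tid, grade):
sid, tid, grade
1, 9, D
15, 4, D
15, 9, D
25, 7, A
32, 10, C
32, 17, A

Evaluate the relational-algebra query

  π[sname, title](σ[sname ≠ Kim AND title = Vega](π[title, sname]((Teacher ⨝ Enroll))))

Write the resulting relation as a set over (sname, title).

Joining Teacher and Enroll on sid yields {(Alpha, Quin, 1, 9, D), (Argo, Ned, 1, 9, D), (Argo, Quin, 32, 10, C), (Argo, Quin, 32, 17, A), (Gamma, Sam, 1, 9, D), (Orion, Kim, 15, 4, D), (Orion, Kim, 15, 9, D), (Vega, Bo, 1, 9, D)}.
π_{title, sname} gives {(Alpha, Quin), (Argo, Ned), (Argo, Quin), (Gamma, Sam), (Orion, Kim), (Vega, Bo)} (2 duplicate(s) eliminated).
Selection sname ≠ Kim AND title = Vega: {(Vega, Bo)}
π_{sname, title} gives {(Bo, Vega)}.

{(Bo, Vega)}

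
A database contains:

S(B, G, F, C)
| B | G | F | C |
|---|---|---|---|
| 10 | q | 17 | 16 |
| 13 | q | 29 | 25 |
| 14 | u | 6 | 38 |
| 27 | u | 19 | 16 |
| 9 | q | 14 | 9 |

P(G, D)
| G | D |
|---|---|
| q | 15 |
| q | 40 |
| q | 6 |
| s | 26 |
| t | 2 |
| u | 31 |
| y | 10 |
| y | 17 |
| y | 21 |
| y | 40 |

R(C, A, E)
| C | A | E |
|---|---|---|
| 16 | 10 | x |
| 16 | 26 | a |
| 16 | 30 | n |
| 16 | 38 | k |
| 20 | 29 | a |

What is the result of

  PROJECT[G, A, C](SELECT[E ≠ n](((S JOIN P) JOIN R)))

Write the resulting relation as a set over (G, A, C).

Joining S and P on G yields {(10, q, 17, 16, 15), (10, q, 17, 16, 40), (10, q, 17, 16, 6), (13, q, 29, 25, 15), (13, q, 29, 25, 40), (13, q, 29, 25, 6), (14, u, 6, 38, 31), (27, u, 19, 16, 31), (9, q, 14, 9, 15), (9, q, 14, 9, 40), (9, q, 14, 9, 6)}.
Joining (S JOIN P) and R on C yields {(10, q, 17, 16, 15, 10, x), (10, q, 17, 16, 15, 26, a), (10, q, 17, 16, 15, 30, n), (10, q, 17, 16, 15, 38, k), (10, q, 17, 16, 40, 10, x), (10, q, 17, 16, 40, 26, a), (10, q, 17, 16, 40, 30, n), (10, q, 17, 16, 40, 38, k), (10, q, 17, 16, 6, 10, x), (10, q, 17, 16, 6, 26, a), (10, q, 17, 16, 6, 30, n), (10, q, 17, 16, 6, 38, k), (27, u, 19, 16, 31, 10, x), (27, u, 19, 16, 31, 26, a), (27, u, 19, 16, 31, 30, n), (27, u, 19, 16, 31, 38, k)}.
Filtering on E ≠ n leaves {(10, q, 17, 16, 15, 10, x), (10, q, 17, 16, 15, 26, a), (10, q, 17, 16, 15, 38, k), (10, q, 17, 16, 40, 10, x), (10, q, 17, 16, 40, 26, a), (10, q, 17, 16, 40, 38, k), (10, q, 17, 16, 6, 10, x), (10, q, 17, 16, 6, 26, a), (10, q, 17, 16, 6, 38, k), (27, u, 19, 16, 31, 10, x), (27, u, 19, 16, 31, 26, a), (27, u, 19, 16, 31, 38, k)}.
Projecting to G, A, C (6 duplicate(s) eliminated): {(q, 10, 16), (q, 26, 16), (q, 38, 16), (u, 10, 16), (u, 26, 16), (u, 38, 16)}

{(q, 10, 16), (q, 26, 16), (q, 38, 16), (u, 10, 16), (u, 26, 16), (u, 38, 16)}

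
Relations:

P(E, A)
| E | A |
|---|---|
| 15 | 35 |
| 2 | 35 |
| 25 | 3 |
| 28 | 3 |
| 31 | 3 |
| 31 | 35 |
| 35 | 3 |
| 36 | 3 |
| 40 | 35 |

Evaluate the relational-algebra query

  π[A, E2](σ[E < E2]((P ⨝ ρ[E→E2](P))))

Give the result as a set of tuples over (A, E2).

ρ[E→E2]: schema becomes (E2, A); tuples unchanged.
P ⋈ ρ[E→E2](P) (natural join on A): {(15, 35, 15), (15, 35, 2), (15, 35, 31), (15, 35, 40), (2, 35, 15), (2, 35, 2), (2, 35, 31), (2, 35, 40), (25, 3, 25), (25, 3, 28), (25, 3, 31), (25, 3, 35), (25, 3, 36), (28, 3, 25), (28, 3, 28), (28, 3, 31), (28, 3, 35), (28, 3, 36), (31, 3, 25), (31, 3, 28), (31, 3, 31), (31, 3, 35), (31, 3, 36), (31, 35, 15), (31, 35, 2), (31, 35, 31), (31, 35, 40), (35, 3, 25), (35, 3, 28), (35, 3, 31), (35, 3, 35), (35, 3, 36), (36, 3, 25), (36, 3, 28), (36, 3, 31), (36, 3, 35), (36, 3, 36), (40, 35, 15), (40, 35, 2), (40, 35, 31), (40, 35, 40)}
Selection E < E2: {(15, 35, 31), (15, 35, 40), (2, 35, 15), (2, 35, 31), (2, 35, 40), (25, 3, 28), (25, 3, 31), (25, 3, 35), (25, 3, 36), (28, 3, 31), (28, 3, 35), (28, 3, 36), (31, 3, 35), (31, 3, 36), (31, 35, 40), (35, 3, 36)}
Keep only column(s) A, E2 (9 duplicate(s) eliminated): {(3, 28), (3, 31), (3, 35), (3, 36), (35, 15), (35, 31), (35, 40)}

{(3, 28), (3, 31), (3, 35), (3, 36), (35, 15), (35, 31), (35, 40)}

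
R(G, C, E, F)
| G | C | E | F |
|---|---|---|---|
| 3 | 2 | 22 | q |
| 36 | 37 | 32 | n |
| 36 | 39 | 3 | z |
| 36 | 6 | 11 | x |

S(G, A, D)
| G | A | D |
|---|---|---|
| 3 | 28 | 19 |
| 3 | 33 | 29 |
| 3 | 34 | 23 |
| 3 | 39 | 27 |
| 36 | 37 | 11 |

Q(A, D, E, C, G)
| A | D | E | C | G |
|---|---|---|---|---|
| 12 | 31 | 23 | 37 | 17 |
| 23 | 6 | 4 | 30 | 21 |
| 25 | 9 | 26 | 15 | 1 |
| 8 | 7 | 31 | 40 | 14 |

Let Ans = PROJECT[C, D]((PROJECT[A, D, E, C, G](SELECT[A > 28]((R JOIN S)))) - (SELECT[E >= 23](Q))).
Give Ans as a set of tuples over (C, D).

R ⋈ S (natural join on G): {(3, 2, 22, q, 28, 19), (3, 2, 22, q, 33, 29), (3, 2, 22, q, 34, 23), (3, 2, 22, q, 39, 27), (36, 37, 32, n, 37, 11), (36, 39, 3, z, 37, 11), (36, 6, 11, x, 37, 11)}
Filtering on A > 28 leaves {(3, 2, 22, q, 33, 29), (3, 2, 22, q, 34, 23), (3, 2, 22, q, 39, 27), (36, 37, 32, n, 37, 11), (36, 39, 3, z, 37, 11), (36, 6, 11, x, 37, 11)}.
π_{A, D, E, C, G} gives {(33, 29, 22, 2, 3), (34, 23, 22, 2, 3), (37, 11, 11, 6, 36), (37, 11, 3, 39, 36), (37, 11, 32, 37, 36), (39, 27, 22, 2, 3)}.
Filtering on E >= 23 leaves {(12, 31, 23, 37, 17), (25, 9, 26, 15, 1), (8, 7, 31, 40, 14)}.
Difference: {(33, 29, 22, 2, 3), (34, 23, 22, 2, 3), (37, 11, 11, 6, 36), (37, 11, 3, 39, 36), (37, 11, 32, 37, 36), (39, 27, 22, 2, 3)} with {(12, 31, 23, 37, 17), (25, 9, 26, 15, 1), (8, 7, 31, 40, 14)} → {(33, 29, 22, 2, 3), (34, 23, 22, 2, 3), (37, 11, 11, 6, 36), (37, 11, 3, 39, 36), (37, 11, 32, 37, 36), (39, 27, 22, 2, 3)}
π_{C, D} gives {(2, 23), (2, 27), (2, 29), (37, 11), (39, 11), (6, 11)}.

{(2, 23), (2, 27), (2, 29), (37, 11), (39, 11), (6, 11)}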